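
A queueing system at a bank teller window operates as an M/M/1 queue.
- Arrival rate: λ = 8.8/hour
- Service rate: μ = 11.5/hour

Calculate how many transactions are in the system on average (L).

ρ = λ/μ = 8.8/11.5 = 0.7652
For M/M/1: L = λ/(μ-λ)
L = 8.8/(11.5-8.8) = 8.8/2.70
L = 3.2593 transactions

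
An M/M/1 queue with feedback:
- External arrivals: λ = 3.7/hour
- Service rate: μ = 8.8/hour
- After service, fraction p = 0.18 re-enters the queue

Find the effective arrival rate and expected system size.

Effective arrival rate: λ_eff = λ/(1-p) = 3.7/(1-0.18) = 3.7/0.82 = 4.5122
ρ = λ_eff/μ = 4.5122/8.8 = 0.51275
L = ρ/(1-ρ) = 0.51275/(1-0.51275) = 1.0523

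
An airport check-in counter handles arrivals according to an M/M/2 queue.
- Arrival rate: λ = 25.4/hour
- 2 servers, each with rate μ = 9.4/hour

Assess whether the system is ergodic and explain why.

Stability requires ρ = λ/(cμ) < 1
ρ = 25.4/(2 × 9.4) = 25.4/18.80 = 1.3511
Since 1.3511 ≥ 1, the system is UNSTABLE.
Need c > λ/μ = 25.4/9.4 = 2.70.
Minimum servers needed: c = 3.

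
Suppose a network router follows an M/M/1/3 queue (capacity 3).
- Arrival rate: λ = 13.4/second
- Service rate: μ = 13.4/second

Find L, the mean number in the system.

ρ = λ/μ = 13.4/13.4 = 1 exactly.
With ρ = 1 the usual (1-ρ)/(1-ρ^(K+1)) form is 0/0; instead every state 0..K is equally likely.
P₀ = 1/(K+1) = 1/4 = 0.2500
P_K = P₀×ρ^K = P₀ = 0.2500
L = K/2 = 3/2 = 1.5000 packets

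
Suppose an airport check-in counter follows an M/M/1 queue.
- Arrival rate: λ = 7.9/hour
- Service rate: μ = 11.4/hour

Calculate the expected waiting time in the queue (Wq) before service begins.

First, compute utilization: ρ = λ/μ = 7.9/11.4 = 0.6930
For M/M/1: Wq = λ/(μ(μ-λ))
Wq = 7.9/(11.4 × (11.4-7.9))
Wq = 7.9/(11.4 × 3.50)
Wq = 0.1980 hours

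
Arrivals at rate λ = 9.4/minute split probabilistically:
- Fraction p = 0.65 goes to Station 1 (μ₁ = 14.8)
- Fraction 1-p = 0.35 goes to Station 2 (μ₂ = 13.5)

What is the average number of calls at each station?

Effective rates: λ₁ = 9.4×0.65 = 6.11, λ₂ = 9.4×0.35 = 3.29
Station 1: ρ₁ = 6.11/14.8 = 0.41284, L₁ = ρ₁/(1-ρ₁) = 0.41284/(1-0.41284) = 0.7031
Station 2: ρ₂ = 3.29/13.5 = 0.2437, L₂ = ρ₂/(1-ρ₂) = 0.2437/(1-0.2437) = 0.3222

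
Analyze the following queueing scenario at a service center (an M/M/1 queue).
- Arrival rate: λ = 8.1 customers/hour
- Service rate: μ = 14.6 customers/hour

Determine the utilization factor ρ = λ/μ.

Server utilization: ρ = λ/μ
ρ = 8.1/14.6 = 0.5548
The server is busy 55.48% of the time.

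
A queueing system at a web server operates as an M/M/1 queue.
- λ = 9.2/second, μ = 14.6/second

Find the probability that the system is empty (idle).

ρ = λ/μ = 9.2/14.6 = 0.6301
P(0) = 1 - ρ = 1 - 0.6301 = 0.3699
The server is idle 36.99% of the time.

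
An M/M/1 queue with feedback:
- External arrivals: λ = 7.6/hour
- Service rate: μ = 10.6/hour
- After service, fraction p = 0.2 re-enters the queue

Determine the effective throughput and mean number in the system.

Effective arrival rate: λ_eff = λ/(1-p) = 7.6/(1-0.2) = 7.6/0.80 = 9.5000
ρ = λ_eff/μ = 9.5000/10.6 = 0.8962264
L = ρ/(1-ρ) = 0.8962264/(1-0.8962264) = 8.6364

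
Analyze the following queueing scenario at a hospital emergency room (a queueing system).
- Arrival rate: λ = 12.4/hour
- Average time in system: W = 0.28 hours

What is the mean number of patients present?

Little's Law: L = λW
L = 12.4 × 0.28 = 3.4720 patients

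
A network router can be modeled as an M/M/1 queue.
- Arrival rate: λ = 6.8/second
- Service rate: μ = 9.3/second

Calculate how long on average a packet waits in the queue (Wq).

First, compute utilization: ρ = λ/μ = 6.8/9.3 = 0.7312
For M/M/1: Wq = λ/(μ(μ-λ))
Wq = 6.8/(9.3 × (9.3-6.8))
Wq = 6.8/(9.3 × 2.50)
Wq = 0.2925 seconds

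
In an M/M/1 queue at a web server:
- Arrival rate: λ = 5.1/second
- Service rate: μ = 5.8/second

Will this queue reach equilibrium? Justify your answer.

Stability requires ρ = λ/(cμ) < 1
ρ = 5.1/(1 × 5.8) = 5.1/5.80 = 0.8793
Since 0.8793 < 1, the system is STABLE.
The server is busy 87.93% of the time.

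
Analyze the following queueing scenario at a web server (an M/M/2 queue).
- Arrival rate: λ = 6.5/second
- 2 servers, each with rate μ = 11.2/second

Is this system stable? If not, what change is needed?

Stability requires ρ = λ/(cμ) < 1
ρ = 6.5/(2 × 11.2) = 6.5/22.40 = 0.2902
Since 0.2902 < 1, the system is STABLE.
The servers are busy 29.02% of the time.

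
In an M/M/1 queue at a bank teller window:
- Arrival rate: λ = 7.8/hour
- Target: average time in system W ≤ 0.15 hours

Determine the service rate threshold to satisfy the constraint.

For M/M/1: W = 1/(μ-λ)
Need W ≤ 0.15, so 1/(μ-λ) ≤ 0.15
μ - λ ≥ 1/0.15 = 6.6667
μ ≥ 7.8 + 6.6667 = 14.4667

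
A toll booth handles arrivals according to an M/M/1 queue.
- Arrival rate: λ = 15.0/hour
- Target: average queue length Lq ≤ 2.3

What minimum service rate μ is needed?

For M/M/1: Lq = λ²/(μ(μ-λ))
Need Lq ≤ 2.3, i.e. μ(μ-λ) ≥ λ²/2.3
μ² - 15.0μ - 225.00/2.3 ≥ 0  →  μ² - 15.0μ - 97.826087 ≥ 0
Quadratic formula (positive root): μ = [λ + √(λ² + 4×97.826087)]/2
Discriminant: 225.00 + 4×97.826087 = 616.3043, √616.3043 = 24.82548
μ ≥ (15.0 + 24.82548)/2 = 19.9127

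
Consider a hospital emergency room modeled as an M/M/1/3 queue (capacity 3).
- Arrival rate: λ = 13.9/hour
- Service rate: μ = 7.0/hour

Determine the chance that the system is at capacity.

ρ = λ/μ = 13.9/7.0 = 1.9857
P₀ = (1-ρ)/(1-ρ^(K+1)) = (1-1.9857)/(1-1.9857^4) = -0.9857/-14.5473 = 0.06776
P_K = P₀×ρ^K = 0.06776 × 1.9857^3 = 0.06776 × 7.8296 = 0.5305
Blocking probability = 53.05%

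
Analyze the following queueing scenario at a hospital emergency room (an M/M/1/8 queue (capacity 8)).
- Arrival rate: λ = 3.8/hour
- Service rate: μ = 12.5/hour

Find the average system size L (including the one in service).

ρ = λ/μ = 3.8/12.5 = 0.3040
P₀ = (1-ρ)/(1-ρ^(K+1)) = (1-0.3040)/(1-0.3040^9) = 0.6960/1.0000 = 0.6960
P_K = P₀×ρ^K = 0.6960 × 0.3040^8 = 0.6960 × 0.00007294 = 0.00005077
L = ρ[1 - (K+1)ρ^K + Kρ^(K+1)] / [(1-ρ)(1-ρ^(K+1))]
L = 0.3040 × (1 - 9×0.00007294 + 8×0.00002217) / ((1 - 0.3040) × (1 - 0.00002217)) = 0.4366 patients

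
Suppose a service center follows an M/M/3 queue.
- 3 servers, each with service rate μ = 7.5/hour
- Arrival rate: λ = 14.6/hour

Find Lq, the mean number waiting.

Traffic intensity: ρ = λ/(cμ) = 14.6/(3×7.5) = 0.6489
Since ρ = 0.6489 < 1, system is stable.
Offered load a = λ/μ = cρ = 14.6/7.5 = 1.9467
P₀ = [ Σₙ₌₀^2 aⁿ/n! + a^3/(3!(1-ρ)) ]⁻¹
Σ = a^0/0! + a^1/1! + a^2/2! = 1.00000 + 1.94667 + 1.89476 = 4.8414
a^3/(3!(1-ρ)) = 7.3769/(6 × 0.35111) = 3.5017
P₀ = 1/(4.8414 + 3.5017) = 0.1199
Lq = P₀·a^3·ρ / (3!(1-ρ)²) = 0.11986 × 7.3769 × 0.64889 / (6 × 0.12328) = 0.7757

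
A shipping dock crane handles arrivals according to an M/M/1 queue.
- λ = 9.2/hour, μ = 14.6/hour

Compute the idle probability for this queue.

ρ = λ/μ = 9.2/14.6 = 0.6301
P(0) = 1 - ρ = 1 - 0.6301 = 0.3699
The server is idle 36.99% of the time.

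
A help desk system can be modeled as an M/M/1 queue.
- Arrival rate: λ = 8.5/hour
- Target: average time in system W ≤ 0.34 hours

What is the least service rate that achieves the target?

For M/M/1: W = 1/(μ-λ)
Need W ≤ 0.34, so 1/(μ-λ) ≤ 0.34
μ - λ ≥ 1/0.34 = 2.9412
μ ≥ 8.5 + 2.9412 = 11.4412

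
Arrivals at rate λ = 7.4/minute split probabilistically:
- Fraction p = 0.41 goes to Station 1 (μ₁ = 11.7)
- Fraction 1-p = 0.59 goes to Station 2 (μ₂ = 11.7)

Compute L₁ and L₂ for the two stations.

Effective rates: λ₁ = 7.4×0.41 = 3.034, λ₂ = 7.4×0.59 = 4.366
Station 1: ρ₁ = 3.034/11.7 = 0.2593, L₁ = ρ₁/(1-ρ₁) = 0.2593/(1-0.2593) = 0.3501
Station 2: ρ₂ = 4.366/11.7 = 0.37316, L₂ = ρ₂/(1-ρ₂) = 0.37316/(1-0.37316) = 0.5953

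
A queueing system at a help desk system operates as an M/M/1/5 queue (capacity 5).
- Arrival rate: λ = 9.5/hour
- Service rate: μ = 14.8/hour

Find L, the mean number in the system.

ρ = λ/μ = 9.5/14.8 = 0.6419
P₀ = (1-ρ)/(1-ρ^(K+1)) = (1-0.6419)/(1-0.6419^6) = 0.35810/0.93005 = 0.3850
P_K = P₀×ρ^K = 0.38503 × 0.6419^5 = 0.38503 × 0.10898 = 0.04196
L = ρ[1 - (K+1)ρ^K + Kρ^(K+1)] / [(1-ρ)(1-ρ^(K+1))]
L = 0.6419 × (1 - 6×0.10898 + 5×0.069953) / ((1 - 0.6419) × (1 - 0.069953)) = 1.3412 tickets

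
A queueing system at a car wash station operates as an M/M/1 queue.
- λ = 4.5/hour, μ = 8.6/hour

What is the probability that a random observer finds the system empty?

ρ = λ/μ = 4.5/8.6 = 0.5233
P(0) = 1 - ρ = 1 - 0.5233 = 0.4767
The server is idle 47.67% of the time.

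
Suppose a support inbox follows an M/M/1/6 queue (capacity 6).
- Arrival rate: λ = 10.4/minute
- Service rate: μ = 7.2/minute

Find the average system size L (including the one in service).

ρ = λ/μ = 10.4/7.2 = 1.44444
P₀ = (1-ρ)/(1-ρ^(K+1)) = (1-1.44444)/(1-1.44444^7) = -0.4444/-12.1189 = 0.03667
P_K = P₀×ρ^K = 0.036673 × 1.44444^6 = 0.036673 × 9.0823 = 0.3331
L = ρ[1 - (K+1)ρ^K + Kρ^(K+1)] / [(1-ρ)(1-ρ^(K+1))]
L = 1.44444 × (1 - 7×9.08233 + 6×13.1189) / ((1 - 1.44444) × (1 - 13.1189)) = 4.3276 emails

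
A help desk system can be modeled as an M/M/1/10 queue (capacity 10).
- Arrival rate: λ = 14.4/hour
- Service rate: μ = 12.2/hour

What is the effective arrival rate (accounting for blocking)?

ρ = λ/μ = 14.4/12.2 = 1.180328
P₀ = (1-ρ)/(1-ρ^(K+1)) = (1-1.180328)/(1-1.180328^11) = -0.1803/-5.1948 = 0.03471
P_K = P₀×ρ^K = 0.03471 × 1.180328^10 = 0.03471 × 5.2484 = 0.1822
λ_eff = λ(1-P_K) = 14.4 × (1 - 0.18219) = 14.4 × 0.81781 = 11.7765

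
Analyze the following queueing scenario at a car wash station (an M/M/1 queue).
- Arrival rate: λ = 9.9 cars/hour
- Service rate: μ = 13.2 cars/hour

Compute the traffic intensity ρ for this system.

Server utilization: ρ = λ/μ
ρ = 9.9/13.2 = 0.7500
The server is busy 75.00% of the time.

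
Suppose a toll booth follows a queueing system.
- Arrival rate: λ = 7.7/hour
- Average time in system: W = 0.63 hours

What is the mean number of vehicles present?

Little's Law: L = λW
L = 7.7 × 0.63 = 4.8510 vehicles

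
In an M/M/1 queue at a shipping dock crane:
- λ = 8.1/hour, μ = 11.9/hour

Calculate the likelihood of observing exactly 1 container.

ρ = λ/μ = 8.1/11.9 = 0.68067
P(n) = (1-ρ)ρⁿ
P(1) = (1-0.68067) × 0.68067^1
P(1) = 0.31933 × 0.68067
P(1) = 0.2174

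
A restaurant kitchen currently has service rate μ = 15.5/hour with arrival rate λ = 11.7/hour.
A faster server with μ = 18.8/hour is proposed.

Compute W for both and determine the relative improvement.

System 1: ρ₁ = 11.7/15.5 = 0.7548, W₁ = 1/(15.5-11.7) = 0.26316
System 2: ρ₂ = 11.7/18.8 = 0.6223, W₂ = 1/(18.8-11.7) = 0.14085
Improvement: (W₁-W₂)/W₁ = (0.26316-0.14085)/0.26316 = 46.48%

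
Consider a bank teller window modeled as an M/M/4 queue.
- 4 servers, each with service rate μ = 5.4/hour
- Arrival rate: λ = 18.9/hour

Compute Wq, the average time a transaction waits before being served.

Traffic intensity: ρ = λ/(cμ) = 18.9/(4×5.4) = 0.8750
Since ρ = 0.8750 < 1, system is stable.
Offered load a = λ/μ = cρ = 18.9/5.4 = 3.5000
P₀ = [ Σₙ₌₀^3 aⁿ/n! + a^4/(4!(1-ρ)) ]⁻¹
Σ = a^0/0! + a^1/1! + a^2/2! + a^3/3! = 1.0000 + 3.5000 + 6.1250 + 7.1458 = 17.7708
a^4/(4!(1-ρ)) = 150.0625/(24 × 0.1250) = 50.0208
P₀ = 1/(17.7708 + 50.0208) = 0.01475
Lq = P₀·a^4·ρ / (4!(1-ρ)²) = 0.014751 × 150.0625 × 0.87500 / (24 × 0.015625) = 5.1650
Wq = Lq/λ = 5.1650/18.9 = 0.2733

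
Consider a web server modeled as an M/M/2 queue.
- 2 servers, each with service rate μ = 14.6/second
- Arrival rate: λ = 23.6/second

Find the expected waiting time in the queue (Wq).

Traffic intensity: ρ = λ/(cμ) = 23.6/(2×14.6) = 0.8082
Since ρ = 0.8082 < 1, system is stable.
Offered load a = λ/μ = cρ = 23.6/14.6 = 1.6164
P₀ = [ Σₙ₌₀^1 aⁿ/n! + a^2/(2!(1-ρ)) ]⁻¹
Σ = a^0/0! + a^1/1! = 1.0000 + 1.6164 = 2.6164
a^2/(2!(1-ρ)) = 2.61287/(2 × 0.191781) = 6.8121
P₀ = 1/(2.6164 + 6.8121) = 0.1061
Lq = P₀·a^2·ρ / (2!(1-ρ)²) = 0.10606 × 2.6129 × 0.80822 / (2 × 0.036780) = 3.0448
Wq = Lq/λ = 3.0448/23.6 = 0.1290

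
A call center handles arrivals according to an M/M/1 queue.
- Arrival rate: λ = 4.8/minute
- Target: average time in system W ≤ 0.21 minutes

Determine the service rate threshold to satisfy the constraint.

For M/M/1: W = 1/(μ-λ)
Need W ≤ 0.21, so 1/(μ-λ) ≤ 0.21
μ - λ ≥ 1/0.21 = 4.7619
μ ≥ 4.8 + 4.7619 = 9.5619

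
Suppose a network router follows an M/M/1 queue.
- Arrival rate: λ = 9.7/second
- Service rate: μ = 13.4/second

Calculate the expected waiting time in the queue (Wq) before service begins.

First, compute utilization: ρ = λ/μ = 9.7/13.4 = 0.7239
For M/M/1: Wq = λ/(μ(μ-λ))
Wq = 9.7/(13.4 × (13.4-9.7))
Wq = 9.7/(13.4 × 3.70)
Wq = 0.1956 seconds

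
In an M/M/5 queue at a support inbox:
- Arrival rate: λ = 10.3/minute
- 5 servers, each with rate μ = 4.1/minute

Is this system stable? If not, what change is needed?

Stability requires ρ = λ/(cμ) < 1
ρ = 10.3/(5 × 4.1) = 10.3/20.50 = 0.5024
Since 0.5024 < 1, the system is STABLE.
The servers are busy 50.24% of the time.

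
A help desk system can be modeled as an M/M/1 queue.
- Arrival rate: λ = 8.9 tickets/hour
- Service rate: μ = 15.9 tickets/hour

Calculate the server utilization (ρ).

Server utilization: ρ = λ/μ
ρ = 8.9/15.9 = 0.5597
The server is busy 55.97% of the time.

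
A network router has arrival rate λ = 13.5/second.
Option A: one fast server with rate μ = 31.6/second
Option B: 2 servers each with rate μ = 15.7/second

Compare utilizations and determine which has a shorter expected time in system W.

Option A: single server μ = 31.6 (M/M/1)
  ρ_A = 13.5/31.6 = 0.4272
  W_A = 1/(μ-λ) = 1/(31.6-13.5) = 1/18.10 = 0.05525

Option B: 2 servers μ = 15.7 (M/M/2)
  ρ_B = λ/(cμ) = 13.5/(2×15.7) = 0.4299
  Offered load a = λ/μ = cρ = 13.5/15.7 = 0.8599
  P₀ = [ Σₙ₌₀^1 aⁿ/n! + a^2/(2!(1-ρ)) ]⁻¹
  Σ = a^0/0! + a^1/1! = 1.0000 + 0.8599 = 1.8599
  a^2/(2!(1-ρ)) = 0.7394/(2 × 0.5701) = 0.6485
  P₀ = 1/(1.8599 + 0.6485) = 0.3987
  Lq = P₀·a^2·ρ / (2!(1-ρ)²) = 0.3987 × 0.7394 × 0.4299 / (2 × 0.3250) = 0.1950
  Wq_B = Lq/λ = 0.194985/13.5 = 0.014443
  W_B = Wq_B + 1/μ = 0.014443 + 0.063694 = 0.07814

Since W_A = 0.05525 < W_B = 0.07814, Option A (single fast server) has the shorter time in system.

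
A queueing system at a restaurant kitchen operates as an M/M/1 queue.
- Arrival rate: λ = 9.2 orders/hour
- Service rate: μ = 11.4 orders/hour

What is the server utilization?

Server utilization: ρ = λ/μ
ρ = 9.2/11.4 = 0.8070
The server is busy 80.70% of the time.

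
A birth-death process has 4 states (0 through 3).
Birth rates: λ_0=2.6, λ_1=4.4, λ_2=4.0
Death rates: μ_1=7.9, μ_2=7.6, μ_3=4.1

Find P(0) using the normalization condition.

Ratios P(n)/P(0) = (λ₀···λₙ₋₁)/(μ₁···μₙ):
P(1)/P(0) = (2.6)/(7.9) = 0.3291
P(2)/P(0) = (2.6×4.4)/(7.9×7.6) = 0.1905
P(3)/P(0) = (2.6×4.4×4.0)/(7.9×7.6×4.1) = 0.1859

Normalization: ∑ P(n) = 1
P(0) × (1.0000 + 0.3291 + 0.1905 + 0.1859) = 1
P(0) × 1.7055 = 1
P(0) = 1/1.7055 = 0.5863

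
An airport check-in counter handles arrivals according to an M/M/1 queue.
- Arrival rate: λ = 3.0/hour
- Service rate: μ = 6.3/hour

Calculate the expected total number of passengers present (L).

ρ = λ/μ = 3.0/6.3 = 0.4762
For M/M/1: L = λ/(μ-λ)
L = 3.0/(6.3-3.0) = 3.0/3.30
L = 0.9091 passengers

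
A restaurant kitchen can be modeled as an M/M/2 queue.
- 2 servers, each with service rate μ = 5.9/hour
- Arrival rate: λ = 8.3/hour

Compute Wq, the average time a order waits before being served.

Traffic intensity: ρ = λ/(cμ) = 8.3/(2×5.9) = 0.7034
Since ρ = 0.7034 < 1, system is stable.
Offered load a = λ/μ = cρ = 8.3/5.9 = 1.4068
P₀ = [ Σₙ₌₀^1 aⁿ/n! + a^2/(2!(1-ρ)) ]⁻¹
Σ = a^0/0! + a^1/1! = 1.0000 + 1.4068 = 2.4068
a^2/(2!(1-ρ)) = 1.9790/(2 × 0.2966) = 3.3361
P₀ = 1/(2.4068 + 3.3361) = 0.1741
Lq = P₀·a^2·ρ / (2!(1-ρ)²) = 0.17413 × 1.9790 × 0.70339 / (2 × 0.087978) = 1.3776
Wq = Lq/λ = 1.3776/8.3 = 0.1660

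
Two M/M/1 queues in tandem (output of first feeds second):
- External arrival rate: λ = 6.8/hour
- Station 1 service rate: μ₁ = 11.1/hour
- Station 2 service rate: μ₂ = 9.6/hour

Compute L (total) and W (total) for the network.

By Jackson's theorem, each station behaves as independent M/M/1.
Station 1: ρ₁ = 6.8/11.1 = 0.6126, L₁ = ρ₁/(1-ρ₁) = λ/(μ₁-λ) = 6.8/4.30 = 1.5814
Station 2: ρ₂ = 6.8/9.6 = 0.7083, L₂ = ρ₂/(1-ρ₂) = λ/(μ₂-λ) = 6.8/2.80 = 2.4286
Total: L = L₁ + L₂ = 1.5814 + 2.4286 = 4.0100
W = L/λ = 4.0100/6.8 = 0.5897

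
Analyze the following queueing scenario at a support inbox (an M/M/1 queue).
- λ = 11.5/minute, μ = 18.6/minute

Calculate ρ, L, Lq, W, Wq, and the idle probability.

Step 1: ρ = λ/μ = 11.5/18.6 = 0.6183
Step 2: L = λ/(μ-λ) = 11.5/7.10 = 1.6197
Step 3: Lq = λ²/(μ(μ-λ)) = 132.25/(18.6×7.10) = 1.0014
Step 4: W = 1/(μ-λ) = 1/7.10 = 0.140845
Step 5: Wq = λ/(μ(μ-λ)) = 11.5/(18.6×7.10) = 0.08708
Step 6: P(0) = 1-ρ = 0.3817
Verify: L = λW = 11.5×0.140845 = 1.6197 ✔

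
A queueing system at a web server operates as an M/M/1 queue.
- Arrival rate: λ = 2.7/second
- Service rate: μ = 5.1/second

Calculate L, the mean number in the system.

ρ = λ/μ = 2.7/5.1 = 0.5294
For M/M/1: L = λ/(μ-λ)
L = 2.7/(5.1-2.7) = 2.7/2.40
L = 1.1250 requests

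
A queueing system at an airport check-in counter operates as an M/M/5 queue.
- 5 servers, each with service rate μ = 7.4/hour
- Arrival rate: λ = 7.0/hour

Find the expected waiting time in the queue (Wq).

Traffic intensity: ρ = λ/(cμ) = 7.0/(5×7.4) = 0.1892
Since ρ = 0.1892 < 1, system is stable.
Offered load a = λ/μ = cρ = 7.0/7.4 = 0.9459
P₀ = [ Σₙ₌₀^4 aⁿ/n! + a^5/(5!(1-ρ)) ]⁻¹
Σ = a^0/0! + a^1/1! + a^2/2! + a^3/3! + a^4/4! = 1.0000 + 0.9459 + 0.4474 + 0.1411 + 0.03336 = 2.5678
a^5/(5!(1-ρ)) = 0.757411/(120 × 0.810811) = 0.007785
P₀ = 1/(2.5678 + 0.007785) = 0.3883
Lq = P₀·a^5·ρ / (5!(1-ρ)²) = 0.38826 × 0.75741 × 0.18919 / (120 × 0.65741) = 0.0007052
Wq = Lq/λ = 0.0007052/7.0 = 0.0001007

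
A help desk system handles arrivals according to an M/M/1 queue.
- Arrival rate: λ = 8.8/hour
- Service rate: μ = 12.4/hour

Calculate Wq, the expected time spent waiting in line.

First, compute utilization: ρ = λ/μ = 8.8/12.4 = 0.7097
For M/M/1: Wq = λ/(μ(μ-λ))
Wq = 8.8/(12.4 × (12.4-8.8))
Wq = 8.8/(12.4 × 3.60)
Wq = 0.1971 hours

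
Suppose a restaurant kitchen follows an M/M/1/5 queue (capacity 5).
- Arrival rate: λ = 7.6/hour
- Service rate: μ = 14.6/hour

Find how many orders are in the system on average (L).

ρ = λ/μ = 7.6/14.6 = 0.52055
P₀ = (1-ρ)/(1-ρ^(K+1)) = (1-0.52055)/(1-0.52055^6) = 0.4795/0.9801 = 0.4892
P_K = P₀×ρ^K = 0.4892 × 0.52055^5 = 0.4892 × 0.03822 = 0.01870
L = ρ[1 - (K+1)ρ^K + Kρ^(K+1)] / [(1-ρ)(1-ρ^(K+1))]
L = 0.52055 × (1 - 6×0.038222 + 5×0.019896) / ((1 - 0.52055) × (1 - 0.019896)) = 0.9639 orders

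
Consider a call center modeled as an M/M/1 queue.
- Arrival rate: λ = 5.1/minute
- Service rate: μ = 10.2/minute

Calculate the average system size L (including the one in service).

ρ = λ/μ = 5.1/10.2 = 0.5000
For M/M/1: L = λ/(μ-λ)
L = 5.1/(10.2-5.1) = 5.1/5.10
L = 1.0000 calls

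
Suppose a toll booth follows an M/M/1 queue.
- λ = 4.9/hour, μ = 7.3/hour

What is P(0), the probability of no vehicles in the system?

ρ = λ/μ = 4.9/7.3 = 0.6712
P(0) = 1 - ρ = 1 - 0.6712 = 0.3288
The server is idle 32.88% of the time.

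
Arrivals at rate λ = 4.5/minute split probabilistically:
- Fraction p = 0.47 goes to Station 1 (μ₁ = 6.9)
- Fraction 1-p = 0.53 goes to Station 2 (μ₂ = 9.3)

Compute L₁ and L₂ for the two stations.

Effective rates: λ₁ = 4.5×0.47 = 2.115, λ₂ = 4.5×0.53 = 2.385
Station 1: ρ₁ = 2.115/6.9 = 0.3065, L₁ = ρ₁/(1-ρ₁) = 0.3065/(1-0.3065) = 0.4420
Station 2: ρ₂ = 2.385/9.3 = 0.25645, L₂ = ρ₂/(1-ρ₂) = 0.25645/(1-0.25645) = 0.3449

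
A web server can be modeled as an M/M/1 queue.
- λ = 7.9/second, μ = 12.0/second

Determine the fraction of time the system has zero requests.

ρ = λ/μ = 7.9/12.0 = 0.6583
P(0) = 1 - ρ = 1 - 0.6583 = 0.3417
The server is idle 34.17% of the time.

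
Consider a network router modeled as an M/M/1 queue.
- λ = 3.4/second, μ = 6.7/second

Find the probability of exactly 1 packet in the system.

ρ = λ/μ = 3.4/6.7 = 0.5075
P(n) = (1-ρ)ρⁿ
P(1) = (1-0.5075) × 0.5075^1
P(1) = 0.4925 × 0.5075
P(1) = 0.2499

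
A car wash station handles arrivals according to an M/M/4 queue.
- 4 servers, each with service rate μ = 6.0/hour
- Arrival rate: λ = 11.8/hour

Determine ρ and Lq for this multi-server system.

Traffic intensity: ρ = λ/(cμ) = 11.8/(4×6.0) = 0.4917
Since ρ = 0.4917 < 1, system is stable.
Offered load a = λ/μ = cρ = 11.8/6.0 = 1.9667
P₀ = [ Σₙ₌₀^3 aⁿ/n! + a^4/(4!(1-ρ)) ]⁻¹
Σ = a^0/0! + a^1/1! + a^2/2! + a^3/3! = 1.00000 + 1.96667 + 1.93389 + 1.26777 = 6.1683
a^4/(4!(1-ρ)) = 14.9597/(24 × 0.50833) = 1.2262
P₀ = 1/(6.1683 + 1.2262) = 0.1352
Lq = P₀·a^4·ρ / (4!(1-ρ)²) = 0.1352 × 14.9597 × 0.4917 / (24 × 0.2584) = 0.1604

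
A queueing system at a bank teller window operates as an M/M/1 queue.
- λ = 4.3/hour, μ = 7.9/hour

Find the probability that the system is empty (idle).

ρ = λ/μ = 4.3/7.9 = 0.5443
P(0) = 1 - ρ = 1 - 0.5443 = 0.4557
The server is idle 45.57% of the time.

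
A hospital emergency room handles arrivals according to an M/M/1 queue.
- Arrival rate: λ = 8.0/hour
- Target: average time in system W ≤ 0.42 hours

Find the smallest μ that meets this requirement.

For M/M/1: W = 1/(μ-λ)
Need W ≤ 0.42, so 1/(μ-λ) ≤ 0.42
μ - λ ≥ 1/0.42 = 2.3810
μ ≥ 8.0 + 2.3810 = 10.3810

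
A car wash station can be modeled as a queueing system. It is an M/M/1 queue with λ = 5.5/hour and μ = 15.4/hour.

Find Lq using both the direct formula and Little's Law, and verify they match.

Method 1 (direct): Lq = λ²/(μ(μ-λ)) = 30.25/(15.4 × 9.90) = 0.1984

Method 2 (Little's Law):
W = 1/(μ-λ) = 1/9.90 = 0.1010101
Wq = W - 1/μ = 0.1010101 - 0.06493506 = 0.03608
Lq = λWq = 5.5 × 0.03608 = 0.1984 ✔ (matches Method 1)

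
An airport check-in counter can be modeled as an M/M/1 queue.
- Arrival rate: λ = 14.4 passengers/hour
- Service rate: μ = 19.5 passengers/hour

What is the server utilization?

Server utilization: ρ = λ/μ
ρ = 14.4/19.5 = 0.7385
The server is busy 73.85% of the time.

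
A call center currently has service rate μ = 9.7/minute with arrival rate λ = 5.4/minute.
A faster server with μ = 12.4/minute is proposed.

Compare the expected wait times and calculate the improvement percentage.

System 1: ρ₁ = 5.4/9.7 = 0.5567, W₁ = 1/(9.7-5.4) = 0.23256
System 2: ρ₂ = 5.4/12.4 = 0.4355, W₂ = 1/(12.4-5.4) = 0.14286
Improvement: (W₁-W₂)/W₁ = (0.23256-0.14286)/0.23256 = 38.57%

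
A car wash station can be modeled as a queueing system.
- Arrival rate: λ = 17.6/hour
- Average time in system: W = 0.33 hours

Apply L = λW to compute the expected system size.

Little's Law: L = λW
L = 17.6 × 0.33 = 5.8080 cars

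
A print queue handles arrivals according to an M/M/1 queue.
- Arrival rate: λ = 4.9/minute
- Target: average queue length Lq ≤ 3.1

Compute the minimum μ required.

For M/M/1: Lq = λ²/(μ(μ-λ))
Need Lq ≤ 3.1, i.e. μ(μ-λ) ≥ λ²/3.1
μ² - 4.9μ - 24.01/3.1 ≥ 0  →  μ² - 4.9μ - 7.74516 ≥ 0
Quadratic formula (positive root): μ = [λ + √(λ² + 4×7.74516)]/2
Discriminant: 24.01 + 4×7.74516 = 54.9906, √54.9906 = 7.4156
μ ≥ (4.9 + 7.4156)/2 = 6.1578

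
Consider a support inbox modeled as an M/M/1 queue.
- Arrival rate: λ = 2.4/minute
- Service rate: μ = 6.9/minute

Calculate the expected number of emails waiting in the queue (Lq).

ρ = λ/μ = 2.4/6.9 = 0.3478
For M/M/1: Lq = λ²/(μ(μ-λ))
Lq = 5.76/(6.9 × 4.50)
Lq = 0.1855 emails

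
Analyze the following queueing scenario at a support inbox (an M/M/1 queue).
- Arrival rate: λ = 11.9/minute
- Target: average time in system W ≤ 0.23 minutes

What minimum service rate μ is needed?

For M/M/1: W = 1/(μ-λ)
Need W ≤ 0.23, so 1/(μ-λ) ≤ 0.23
μ - λ ≥ 1/0.23 = 4.3478
μ ≥ 11.9 + 4.3478 = 16.2478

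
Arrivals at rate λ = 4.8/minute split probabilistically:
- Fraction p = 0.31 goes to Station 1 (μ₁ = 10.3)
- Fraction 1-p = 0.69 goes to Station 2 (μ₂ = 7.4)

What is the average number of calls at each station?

Effective rates: λ₁ = 4.8×0.31 = 1.488, λ₂ = 4.8×0.69 = 3.312
Station 1: ρ₁ = 1.488/10.3 = 0.1445, L₁ = ρ₁/(1-ρ₁) = 0.1445/(1-0.1445) = 0.1689
Station 2: ρ₂ = 3.312/7.4 = 0.44757, L₂ = ρ₂/(1-ρ₂) = 0.44757/(1-0.44757) = 0.8102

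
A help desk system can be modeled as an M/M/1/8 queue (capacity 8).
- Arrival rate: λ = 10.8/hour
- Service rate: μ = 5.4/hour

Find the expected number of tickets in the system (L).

ρ = λ/μ = 10.8/5.4 = 2.0000
P₀ = (1-ρ)/(1-ρ^(K+1)) = (1-2.0000)/(1-2.0000^9) = -1.0000/-511.0000 = 0.001957
P_K = P₀×ρ^K = 0.001957 × 2.0000^8 = 0.001957 × 256.0000 = 0.5010
L = ρ[1 - (K+1)ρ^K + Kρ^(K+1)] / [(1-ρ)(1-ρ^(K+1))]
L = 2.0000 × (1 - 9×256.0000 + 8×512.0000) / ((1 - 2.0000) × (1 - 512.0000)) = 7.0176 tickets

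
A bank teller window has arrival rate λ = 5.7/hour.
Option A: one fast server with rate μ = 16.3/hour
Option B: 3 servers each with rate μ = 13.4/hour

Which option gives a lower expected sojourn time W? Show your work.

Option A: single server μ = 16.3 (M/M/1)
  ρ_A = 5.7/16.3 = 0.3497
  W_A = 1/(μ-λ) = 1/(16.3-5.7) = 1/10.60 = 0.09434

Option B: 3 servers μ = 13.4 (M/M/3)
  ρ_B = λ/(cμ) = 5.7/(3×13.4) = 0.1418
  Offered load a = λ/μ = cρ = 5.7/13.4 = 0.4254
  P₀ = [ Σₙ₌₀^2 aⁿ/n! + a^3/(3!(1-ρ)) ]⁻¹
  Σ = a^0/0! + a^1/1! + a^2/2! = 1.0000 + 0.42537 + 0.090471 = 1.5158
  a^3/(3!(1-ρ)) = 0.07697/(6 × 0.8582) = 0.01495
  P₀ = 1/(1.5158 + 0.01495) = 0.6533
  Lq = P₀·a^3·ρ / (3!(1-ρ)²) = 0.65326 × 0.076968 × 0.14179 / (6 × 0.73652) = 0.001613
  Wq_B = Lq/λ = 0.001613/5.7 = 0.0002830
  W_B = Wq_B + 1/μ = 0.0002830 + 0.07463 = 0.07491

Since W_B = 0.07491 < W_A = 0.09434, Option B (multiple servers) has the shorter time in system.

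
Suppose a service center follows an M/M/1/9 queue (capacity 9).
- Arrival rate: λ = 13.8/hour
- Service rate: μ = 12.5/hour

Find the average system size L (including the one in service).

ρ = λ/μ = 13.8/12.5 = 1.1040
P₀ = (1-ρ)/(1-ρ^(K+1)) = (1-1.1040)/(1-1.1040^10) = -0.1040/-1.6896 = 0.06155
P_K = P₀×ρ^K = 0.061552 × 1.1040^9 = 0.061552 × 2.4362 = 0.1500
L = ρ[1 - (K+1)ρ^K + Kρ^(K+1)] / [(1-ρ)(1-ρ^(K+1))]
L = 1.1040 × (1 - 10×2.43625 + 9×2.68962) / ((1 - 1.1040) × (1 - 2.68962)) = 5.3031 customers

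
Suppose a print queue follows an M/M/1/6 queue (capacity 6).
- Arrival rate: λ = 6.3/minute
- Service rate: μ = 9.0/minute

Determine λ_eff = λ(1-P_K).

ρ = λ/μ = 6.3/9.0 = 0.7000
P₀ = (1-ρ)/(1-ρ^(K+1)) = (1-0.7000)/(1-0.7000^7) = 0.3000/0.9176 = 0.3269
P_K = P₀×ρ^K = 0.32692 × 0.7000^6 = 0.32692 × 0.11765 = 0.03846
λ_eff = λ(1-P_K) = 6.3 × (1 - 0.03846) = 6.3 × 0.96154 = 6.0577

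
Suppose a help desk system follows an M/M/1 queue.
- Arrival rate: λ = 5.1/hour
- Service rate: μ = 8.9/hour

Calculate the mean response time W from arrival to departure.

First, compute utilization: ρ = λ/μ = 5.1/8.9 = 0.5730
For M/M/1: W = 1/(μ-λ)
W = 1/(8.9-5.1) = 1/3.80
W = 0.2632 hours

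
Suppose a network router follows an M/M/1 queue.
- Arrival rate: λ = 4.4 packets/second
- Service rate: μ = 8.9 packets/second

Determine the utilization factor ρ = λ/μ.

Server utilization: ρ = λ/μ
ρ = 4.4/8.9 = 0.4944
The server is busy 49.44% of the time.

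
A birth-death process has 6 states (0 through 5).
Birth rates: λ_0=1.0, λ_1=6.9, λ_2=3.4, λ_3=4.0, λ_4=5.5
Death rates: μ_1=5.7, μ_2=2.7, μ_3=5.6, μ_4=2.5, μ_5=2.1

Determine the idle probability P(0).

Ratios P(n)/P(0) = (λ₀···λₙ₋₁)/(μ₁···μₙ):
P(1)/P(0) = (1.0)/(5.7) = 0.17544
P(2)/P(0) = (1.0×6.9)/(5.7×2.7) = 0.44834
P(3)/P(0) = (1.0×6.9×3.4)/(5.7×2.7×5.6) = 0.27221
P(4)/P(0) = (1.0×6.9×3.4×4.0)/(5.7×2.7×5.6×2.5) = 0.43553
P(5)/P(0) = (1.0×6.9×3.4×4.0×5.5)/(5.7×2.7×5.6×2.5×2.1) = 1.1407

Normalization: ∑ P(n) = 1
P(0) × (1.0000 + 0.17544 + 0.44834 + 0.27221 + 0.43553 + 1.1407) = 1
P(0) × 3.4722 = 1
P(0) = 1/3.4722 = 0.2880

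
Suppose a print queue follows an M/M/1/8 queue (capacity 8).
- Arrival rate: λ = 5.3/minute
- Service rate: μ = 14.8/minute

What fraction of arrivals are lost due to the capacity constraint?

ρ = λ/μ = 5.3/14.8 = 0.3581
P₀ = (1-ρ)/(1-ρ^(K+1)) = (1-0.3581)/(1-0.3581^9) = 0.6419/0.9999 = 0.6420
P_K = P₀×ρ^K = 0.6420 × 0.3581^8 = 0.6420 × 0.0002704 = 0.0001736
Blocking probability = 0.01736%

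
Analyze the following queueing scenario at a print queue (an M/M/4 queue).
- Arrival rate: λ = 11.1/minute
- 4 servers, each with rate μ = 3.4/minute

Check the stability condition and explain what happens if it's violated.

Stability requires ρ = λ/(cμ) < 1
ρ = 11.1/(4 × 3.4) = 11.1/13.60 = 0.8162
Since 0.8162 < 1, the system is STABLE.
The servers are busy 81.62% of the time.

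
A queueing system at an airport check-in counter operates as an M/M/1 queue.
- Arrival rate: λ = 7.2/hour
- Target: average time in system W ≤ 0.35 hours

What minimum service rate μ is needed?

For M/M/1: W = 1/(μ-λ)
Need W ≤ 0.35, so 1/(μ-λ) ≤ 0.35
μ - λ ≥ 1/0.35 = 2.8571
μ ≥ 7.2 + 2.8571 = 10.0571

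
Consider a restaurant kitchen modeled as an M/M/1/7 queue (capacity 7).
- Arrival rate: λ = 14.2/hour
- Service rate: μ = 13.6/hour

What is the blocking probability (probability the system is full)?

ρ = λ/μ = 14.2/13.6 = 1.04412
P₀ = (1-ρ)/(1-ρ^(K+1)) = (1-1.04412)/(1-1.04412^8) = -0.044120/-0.41255 = 0.1069
P_K = P₀×ρ^K = 0.10695 × 1.04412^7 = 0.10695 × 1.3529 = 0.1447
Blocking probability = 14.47%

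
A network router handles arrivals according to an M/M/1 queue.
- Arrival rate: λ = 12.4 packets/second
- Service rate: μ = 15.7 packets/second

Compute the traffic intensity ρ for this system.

Server utilization: ρ = λ/μ
ρ = 12.4/15.7 = 0.7898
The server is busy 78.98% of the time.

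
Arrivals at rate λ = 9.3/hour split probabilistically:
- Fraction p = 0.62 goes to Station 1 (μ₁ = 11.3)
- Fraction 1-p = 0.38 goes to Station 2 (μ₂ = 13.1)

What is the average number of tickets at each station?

Effective rates: λ₁ = 9.3×0.62 = 5.766, λ₂ = 9.3×0.38 = 3.534
Station 1: ρ₁ = 5.766/11.3 = 0.51027, L₁ = ρ₁/(1-ρ₁) = 0.51027/(1-0.51027) = 1.0419
Station 2: ρ₂ = 3.534/13.1 = 0.26977, L₂ = ρ₂/(1-ρ₂) = 0.26977/(1-0.26977) = 0.3694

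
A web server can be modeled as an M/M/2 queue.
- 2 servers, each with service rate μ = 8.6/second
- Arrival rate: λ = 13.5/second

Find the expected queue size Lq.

Traffic intensity: ρ = λ/(cμ) = 13.5/(2×8.6) = 0.7849
Since ρ = 0.7849 < 1, system is stable.
Offered load a = λ/μ = cρ = 13.5/8.6 = 1.5698
P₀ = [ Σₙ₌₀^1 aⁿ/n! + a^2/(2!(1-ρ)) ]⁻¹
Σ = a^0/0! + a^1/1! = 1.0000 + 1.5698 = 2.5698
a^2/(2!(1-ρ)) = 2.4642/(2 × 0.21512) = 5.7275
P₀ = 1/(2.5698 + 5.7275) = 0.1205
Lq = P₀·a^2·ρ / (2!(1-ρ)²) = 0.12052 × 2.4642 × 0.78488 / (2 × 0.046275) = 2.5186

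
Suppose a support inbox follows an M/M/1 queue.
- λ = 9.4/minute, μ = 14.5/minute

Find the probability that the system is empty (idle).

ρ = λ/μ = 9.4/14.5 = 0.6483
P(0) = 1 - ρ = 1 - 0.6483 = 0.3517
The server is idle 35.17% of the time.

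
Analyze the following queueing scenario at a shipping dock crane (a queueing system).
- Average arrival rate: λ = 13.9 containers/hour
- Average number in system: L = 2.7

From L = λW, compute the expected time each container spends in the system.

Little's Law: L = λW, so W = L/λ
W = 2.7/13.9 = 0.1942 hours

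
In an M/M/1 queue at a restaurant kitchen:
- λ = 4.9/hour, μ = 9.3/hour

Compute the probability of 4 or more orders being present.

ρ = λ/μ = 4.9/9.3 = 0.52688
P(N ≥ n) = ρⁿ
P(N ≥ 4) = 0.52688^4
P(N ≥ 4) = 0.07706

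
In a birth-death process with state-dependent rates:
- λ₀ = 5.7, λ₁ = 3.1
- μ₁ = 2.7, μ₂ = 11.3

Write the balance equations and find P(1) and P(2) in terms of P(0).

Balance equations:
State 0: λ₀P₀ = μ₁P₁ → P₁ = (λ₀/μ₁)P₀ = (5.7/2.7)P₀ = 2.1111P₀
State 1: P₂ = (λ₀λ₁)/(μ₁μ₂)P₀ = (5.7×3.1)/(2.7×11.3)P₀ = 0.5792P₀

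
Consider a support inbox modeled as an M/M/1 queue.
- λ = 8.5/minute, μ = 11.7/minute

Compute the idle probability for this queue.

ρ = λ/μ = 8.5/11.7 = 0.7265
P(0) = 1 - ρ = 1 - 0.7265 = 0.2735
The server is idle 27.35% of the time.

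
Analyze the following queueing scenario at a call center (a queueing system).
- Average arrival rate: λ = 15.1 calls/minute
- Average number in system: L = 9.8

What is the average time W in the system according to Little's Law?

Little's Law: L = λW, so W = L/λ
W = 9.8/15.1 = 0.6490 minutes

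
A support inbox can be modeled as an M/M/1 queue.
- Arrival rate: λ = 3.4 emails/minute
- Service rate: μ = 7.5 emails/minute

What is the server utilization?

Server utilization: ρ = λ/μ
ρ = 3.4/7.5 = 0.4533
The server is busy 45.33% of the time.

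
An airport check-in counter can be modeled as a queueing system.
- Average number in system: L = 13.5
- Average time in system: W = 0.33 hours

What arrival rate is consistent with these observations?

Little's Law: L = λW, so λ = L/W
λ = 13.5/0.33 = 40.9091 passengers/hour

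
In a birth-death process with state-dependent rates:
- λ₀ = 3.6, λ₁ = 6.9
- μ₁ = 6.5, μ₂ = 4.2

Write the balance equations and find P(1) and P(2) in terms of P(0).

Balance equations:
State 0: λ₀P₀ = μ₁P₁ → P₁ = (λ₀/μ₁)P₀ = (3.6/6.5)P₀ = 0.5538P₀
State 1: P₂ = (λ₀λ₁)/(μ₁μ₂)P₀ = (3.6×6.9)/(6.5×4.2)P₀ = 0.9099P₀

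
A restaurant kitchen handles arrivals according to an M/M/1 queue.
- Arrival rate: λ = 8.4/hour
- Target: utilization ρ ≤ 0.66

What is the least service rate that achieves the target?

ρ = λ/μ, so μ = λ/ρ
μ ≥ 8.4/0.66 = 12.7273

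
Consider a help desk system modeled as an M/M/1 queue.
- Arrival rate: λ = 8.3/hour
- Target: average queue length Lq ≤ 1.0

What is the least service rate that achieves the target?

For M/M/1: Lq = λ²/(μ(μ-λ))
Need Lq ≤ 1.0, i.e. μ(μ-λ) ≥ λ²/1.0
μ² - 8.3μ - 68.89/1.0 ≥ 0  →  μ² - 8.3μ - 68.8900 ≥ 0
Quadratic formula (positive root): μ = [λ + √(λ² + 4×68.8900)]/2
Discriminant: 68.89 + 4×68.8900 = 344.4500, √344.4500 = 18.5594
μ ≥ (8.3 + 18.5594)/2 = 13.4297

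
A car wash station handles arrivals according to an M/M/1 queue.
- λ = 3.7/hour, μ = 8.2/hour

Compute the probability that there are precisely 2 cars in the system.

ρ = λ/μ = 3.7/8.2 = 0.4512
P(n) = (1-ρ)ρⁿ
P(2) = (1-0.4512) × 0.4512^2
P(2) = 0.5488 × 0.2036
P(2) = 0.1117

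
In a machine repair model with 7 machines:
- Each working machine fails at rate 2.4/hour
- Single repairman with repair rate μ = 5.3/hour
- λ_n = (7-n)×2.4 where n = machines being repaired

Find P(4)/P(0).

P(4)/P(0) = ∏_{i=0}^{4-1} λ_i/μ_{i+1}
= (7-0)×2.4/5.3 × (7-1)×2.4/5.3 × (7-2)×2.4/5.3 × (7-3)×2.4/5.3
= 35.3200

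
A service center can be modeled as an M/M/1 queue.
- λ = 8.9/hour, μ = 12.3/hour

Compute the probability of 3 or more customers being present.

ρ = λ/μ = 8.9/12.3 = 0.72358
P(N ≥ n) = ρⁿ
P(N ≥ 3) = 0.72358^3
P(N ≥ 3) = 0.3788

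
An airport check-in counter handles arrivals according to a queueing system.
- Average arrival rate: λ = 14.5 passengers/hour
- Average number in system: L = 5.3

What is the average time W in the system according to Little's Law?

Little's Law: L = λW, so W = L/λ
W = 5.3/14.5 = 0.3655 hours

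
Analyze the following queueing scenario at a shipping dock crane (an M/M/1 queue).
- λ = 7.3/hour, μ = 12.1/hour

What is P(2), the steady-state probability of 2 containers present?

ρ = λ/μ = 7.3/12.1 = 0.6033
P(n) = (1-ρ)ρⁿ
P(2) = (1-0.6033) × 0.6033^2
P(2) = 0.3967 × 0.3640
P(2) = 0.1444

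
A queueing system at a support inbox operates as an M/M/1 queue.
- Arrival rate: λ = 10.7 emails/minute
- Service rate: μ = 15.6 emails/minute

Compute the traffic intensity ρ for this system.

Server utilization: ρ = λ/μ
ρ = 10.7/15.6 = 0.6859
The server is busy 68.59% of the time.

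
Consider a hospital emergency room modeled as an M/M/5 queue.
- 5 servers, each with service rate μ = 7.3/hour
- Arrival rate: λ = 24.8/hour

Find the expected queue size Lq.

Traffic intensity: ρ = λ/(cμ) = 24.8/(5×7.3) = 0.6795
Since ρ = 0.6795 < 1, system is stable.
Offered load a = λ/μ = cρ = 24.8/7.3 = 3.3973
P₀ = [ Σₙ₌₀^4 aⁿ/n! + a^5/(5!(1-ρ)) ]⁻¹
Σ = a^0/0! + a^1/1! + a^2/2! + a^3/3! + a^4/4! = 1.0000 + 3.3973 + 5.7707 + 6.5348 + 5.5501 = 22.2529
a^5/(5!(1-ρ)) = 452.5266/(120 × 0.320548) = 11.7644
P₀ = 1/(22.2529 + 11.7644) = 0.02940
Lq = P₀·a^5·ρ / (5!(1-ρ)²) = 0.029397 × 452.5266 × 0.67945 / (120 × 0.10275) = 0.7331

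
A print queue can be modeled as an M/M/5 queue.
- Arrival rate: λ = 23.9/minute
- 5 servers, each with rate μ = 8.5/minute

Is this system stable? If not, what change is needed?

Stability requires ρ = λ/(cμ) < 1
ρ = 23.9/(5 × 8.5) = 23.9/42.50 = 0.5624
Since 0.5624 < 1, the system is STABLE.
The servers are busy 56.24% of the time.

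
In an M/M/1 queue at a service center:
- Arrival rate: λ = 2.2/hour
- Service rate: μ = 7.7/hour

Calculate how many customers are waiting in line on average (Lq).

ρ = λ/μ = 2.2/7.7 = 0.2857
For M/M/1: Lq = λ²/(μ(μ-λ))
Lq = 4.84/(7.7 × 5.50)
Lq = 0.1143 customers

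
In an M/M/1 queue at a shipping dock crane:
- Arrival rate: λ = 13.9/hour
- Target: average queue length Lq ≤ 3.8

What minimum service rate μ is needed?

For M/M/1: Lq = λ²/(μ(μ-λ))
Need Lq ≤ 3.8, i.e. μ(μ-λ) ≥ λ²/3.8
μ² - 13.9μ - 193.21/3.8 ≥ 0  →  μ² - 13.9μ - 50.844737 ≥ 0
Quadratic formula (positive root): μ = [λ + √(λ² + 4×50.844737)]/2
Discriminant: 193.21 + 4×50.844737 = 396.5889, √396.5889 = 19.9145
μ ≥ (13.9 + 19.9145)/2 = 16.9073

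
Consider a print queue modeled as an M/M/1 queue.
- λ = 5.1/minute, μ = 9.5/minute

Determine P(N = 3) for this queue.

ρ = λ/μ = 5.1/9.5 = 0.53684
P(n) = (1-ρ)ρⁿ
P(3) = (1-0.53684) × 0.53684^3
P(3) = 0.4632 × 0.1547
P(3) = 0.07166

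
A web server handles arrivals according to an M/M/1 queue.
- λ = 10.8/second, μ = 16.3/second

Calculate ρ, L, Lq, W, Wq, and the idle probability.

Step 1: ρ = λ/μ = 10.8/16.3 = 0.6626
Step 2: L = λ/(μ-λ) = 10.8/5.50 = 1.9636
Step 3: Lq = λ²/(μ(μ-λ)) = 116.64/(16.3×5.50) = 1.3011
Step 4: W = 1/(μ-λ) = 1/5.50 = 0.181818
Step 5: Wq = λ/(μ(μ-λ)) = 10.8/(16.3×5.50) = 0.1205
Step 6: P(0) = 1-ρ = 0.3374
Verify: L = λW = 10.8×0.181818 = 1.9636 ✔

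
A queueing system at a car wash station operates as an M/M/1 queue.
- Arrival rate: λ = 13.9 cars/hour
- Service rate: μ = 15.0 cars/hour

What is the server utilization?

Server utilization: ρ = λ/μ
ρ = 13.9/15.0 = 0.9267
The server is busy 92.67% of the time.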